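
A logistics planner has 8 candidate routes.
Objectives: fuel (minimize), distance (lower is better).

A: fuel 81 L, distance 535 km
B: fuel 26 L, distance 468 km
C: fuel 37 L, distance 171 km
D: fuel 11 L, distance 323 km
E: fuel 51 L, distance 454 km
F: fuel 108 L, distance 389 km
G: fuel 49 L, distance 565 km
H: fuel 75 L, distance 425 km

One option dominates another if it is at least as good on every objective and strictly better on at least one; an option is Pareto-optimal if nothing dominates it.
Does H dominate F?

No

H vs F: H is worse on distance (425 vs 389), so it does not dominate F.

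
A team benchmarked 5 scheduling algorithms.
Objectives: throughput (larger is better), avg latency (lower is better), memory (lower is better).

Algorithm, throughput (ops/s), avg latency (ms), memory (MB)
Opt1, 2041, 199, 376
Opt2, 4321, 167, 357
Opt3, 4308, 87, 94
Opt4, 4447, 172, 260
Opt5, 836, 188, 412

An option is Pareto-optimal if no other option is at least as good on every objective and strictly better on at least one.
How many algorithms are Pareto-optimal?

3

Opt1: dominated by Opt2 (throughput 4321≥2041, avg latency 167≤199, memory 357≤376).
Opt2: not dominated.
Opt3: not dominated (best avg latency).
Opt4: not dominated (best throughput).
Opt5: dominated by Opt2 (throughput 4321≥836, avg latency 167≤188, memory 357≤412).
Pareto-optimal: Opt2, Opt3, Opt4 → 3.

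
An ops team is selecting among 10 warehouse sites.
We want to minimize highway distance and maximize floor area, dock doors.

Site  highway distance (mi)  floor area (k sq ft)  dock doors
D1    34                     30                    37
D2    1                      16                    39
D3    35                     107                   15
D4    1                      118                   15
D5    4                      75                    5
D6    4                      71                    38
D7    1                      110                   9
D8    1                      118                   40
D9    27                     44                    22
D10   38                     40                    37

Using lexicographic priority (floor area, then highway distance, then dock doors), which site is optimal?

First maximize floor area: best is 118, kept {D4, D8}.
Then minimize highway distance: best is 1, kept {D4, D8}.
Then maximize dock doors: best is 40, kept {D8}.

D8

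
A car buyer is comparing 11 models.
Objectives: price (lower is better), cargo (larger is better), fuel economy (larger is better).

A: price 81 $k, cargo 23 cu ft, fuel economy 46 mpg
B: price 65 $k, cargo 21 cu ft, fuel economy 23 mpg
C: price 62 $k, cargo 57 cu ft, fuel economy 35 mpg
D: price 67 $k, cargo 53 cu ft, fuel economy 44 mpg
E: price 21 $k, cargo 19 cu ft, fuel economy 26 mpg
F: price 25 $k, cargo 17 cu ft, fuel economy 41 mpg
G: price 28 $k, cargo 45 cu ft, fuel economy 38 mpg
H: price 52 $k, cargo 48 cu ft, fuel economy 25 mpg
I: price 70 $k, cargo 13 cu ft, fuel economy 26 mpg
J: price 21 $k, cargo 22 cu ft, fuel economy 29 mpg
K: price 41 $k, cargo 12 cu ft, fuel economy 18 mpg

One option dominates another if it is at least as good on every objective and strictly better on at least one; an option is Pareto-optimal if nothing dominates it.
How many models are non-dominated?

7

A: not dominated (best fuel economy).
B: dominated by C (price 62≤65, cargo 57≥21, fuel economy 35≥23).
C: not dominated (best cargo).
D: not dominated.
E: dominated by J (price 21≤21, cargo 22≥19, fuel economy 29≥26).
F: not dominated.
G: not dominated.
H: not dominated.
I: dominated by C (price 62≤70, cargo 57≥13, fuel economy 35≥26).
J: not dominated.
K: dominated by E (price 21≤41, cargo 19≥12, fuel economy 26≥18).
Pareto-optimal: A, C, D, F, G, H, J → 7.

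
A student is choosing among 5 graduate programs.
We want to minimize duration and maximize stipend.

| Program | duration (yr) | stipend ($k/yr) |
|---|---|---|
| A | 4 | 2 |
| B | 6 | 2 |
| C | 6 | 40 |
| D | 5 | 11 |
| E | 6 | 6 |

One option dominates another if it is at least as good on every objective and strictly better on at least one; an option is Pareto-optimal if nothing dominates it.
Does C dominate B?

Yes

C vs B: duration 6≤6, stipend 40≥2 — C is at least as good on every objective with at least one strict improvement.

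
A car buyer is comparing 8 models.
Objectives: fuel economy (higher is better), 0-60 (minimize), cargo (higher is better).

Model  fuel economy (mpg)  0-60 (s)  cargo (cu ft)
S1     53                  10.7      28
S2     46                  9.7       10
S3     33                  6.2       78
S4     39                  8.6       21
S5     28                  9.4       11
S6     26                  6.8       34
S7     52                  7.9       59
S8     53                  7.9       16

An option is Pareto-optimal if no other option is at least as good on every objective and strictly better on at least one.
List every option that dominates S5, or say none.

S3, S4, S7, S8

S3: fuel economy 33≥28, 0-60 6.2≤9.4, cargo 78≥11 — dominates S5.
S4: fuel economy 39≥28, 0-60 8.6≤9.4, cargo 21≥11 — dominates S5.
S7: fuel economy 52≥28, 0-60 7.9≤9.4, cargo 59≥11 — dominates S5.
S8: fuel economy 53≥28, 0-60 7.9≤9.4, cargo 16≥11 — dominates S5.
Others (S1, S2, S6) are each worse than S5 on at least one objective.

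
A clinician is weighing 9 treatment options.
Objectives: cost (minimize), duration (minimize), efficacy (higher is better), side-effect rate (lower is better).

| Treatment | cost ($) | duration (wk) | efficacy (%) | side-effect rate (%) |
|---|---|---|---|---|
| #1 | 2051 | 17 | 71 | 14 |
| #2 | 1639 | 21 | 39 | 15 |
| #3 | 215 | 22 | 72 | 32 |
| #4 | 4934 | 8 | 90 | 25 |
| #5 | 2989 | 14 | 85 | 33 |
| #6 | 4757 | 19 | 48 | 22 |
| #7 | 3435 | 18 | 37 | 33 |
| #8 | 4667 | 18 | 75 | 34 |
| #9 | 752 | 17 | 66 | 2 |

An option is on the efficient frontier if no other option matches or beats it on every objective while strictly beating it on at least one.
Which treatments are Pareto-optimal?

#1, #3, #4, #5, #9

#1: not dominated.
#2: dominated by #9 (cost 752≤1639, duration 17≤21, efficacy 66≥39, side-effect rate 2≤15).
#3: not dominated (best cost).
#4: not dominated (best duration).
#5: not dominated.
#6: dominated by #1 (cost 2051≤4757, duration 17≤19, efficacy 71≥48, side-effect rate 14≤22).
#7: dominated by #1 (cost 2051≤3435, duration 17≤18, efficacy 71≥37, side-effect rate 14≤33).
#8: dominated by #5 (cost 2989≤4667, duration 14≤18, efficacy 85≥75, side-effect rate 33≤34).
#9: not dominated (best side-effect rate).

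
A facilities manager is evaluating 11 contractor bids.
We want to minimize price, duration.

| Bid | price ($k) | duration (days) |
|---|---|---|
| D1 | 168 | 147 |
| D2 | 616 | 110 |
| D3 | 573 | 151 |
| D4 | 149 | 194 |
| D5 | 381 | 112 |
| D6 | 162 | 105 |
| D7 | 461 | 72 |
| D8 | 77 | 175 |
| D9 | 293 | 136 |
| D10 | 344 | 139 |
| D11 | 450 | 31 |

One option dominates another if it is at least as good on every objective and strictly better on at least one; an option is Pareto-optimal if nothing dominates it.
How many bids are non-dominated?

D1: dominated by D6 (price 162≤168, duration 105≤147).
D2: dominated by D6 (price 162≤616, duration 105≤110).
D3: dominated by D1 (price 168≤573, duration 147≤151).
D4: dominated by D8 (price 77≤149, duration 175≤194).
D5: dominated by D6 (price 162≤381, duration 105≤112).
D6: not dominated.
D7: dominated by D11 (price 450≤461, duration 31≤72).
D8: not dominated (best price).
D9: dominated by D6 (price 162≤293, duration 105≤136).
D10: dominated by D6 (price 162≤344, duration 105≤139).
D11: not dominated (best duration).
Pareto-optimal: D6, D8, D11 → 3.

3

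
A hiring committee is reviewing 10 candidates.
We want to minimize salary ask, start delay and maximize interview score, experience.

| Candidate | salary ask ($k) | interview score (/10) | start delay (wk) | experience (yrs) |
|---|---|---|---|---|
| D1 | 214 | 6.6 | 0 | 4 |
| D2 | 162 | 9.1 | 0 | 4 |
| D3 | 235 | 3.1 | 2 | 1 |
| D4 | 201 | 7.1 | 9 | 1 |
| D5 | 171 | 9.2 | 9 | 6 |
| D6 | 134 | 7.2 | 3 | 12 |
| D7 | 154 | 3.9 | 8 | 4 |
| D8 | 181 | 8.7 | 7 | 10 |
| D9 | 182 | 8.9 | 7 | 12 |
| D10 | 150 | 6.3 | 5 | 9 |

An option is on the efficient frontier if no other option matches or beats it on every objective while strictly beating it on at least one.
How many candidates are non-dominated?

5

D1: dominated by D2 (salary ask 162≤214, interview score 9.1≥6.6, start delay 0≤0, experience 4≥4).
D2: not dominated.
D3: dominated by D1 (salary ask 214≤235, interview score 6.6≥3.1, start delay 0≤2, experience 4≥1).
D4: dominated by D2 (salary ask 162≤201, interview score 9.1≥7.1, start delay 0≤9, experience 4≥1).
D5: not dominated (best interview score).
D6: not dominated (best salary ask).
D7: dominated by D6 (salary ask 134≤154, interview score 7.2≥3.9, start delay 3≤8, experience 12≥4).
D8: not dominated.
D9: not dominated.
D10: dominated by D6 (salary ask 134≤150, interview score 7.2≥6.3, start delay 3≤5, experience 12≥9).
Pareto-optimal: D2, D5, D6, D8, D9 → 5.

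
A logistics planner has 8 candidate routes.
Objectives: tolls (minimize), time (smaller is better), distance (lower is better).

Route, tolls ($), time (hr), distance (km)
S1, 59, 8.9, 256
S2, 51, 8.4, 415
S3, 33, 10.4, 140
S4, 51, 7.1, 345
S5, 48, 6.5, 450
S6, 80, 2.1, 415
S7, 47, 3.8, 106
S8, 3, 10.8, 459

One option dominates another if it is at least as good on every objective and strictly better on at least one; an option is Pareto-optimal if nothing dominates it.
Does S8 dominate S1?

No

S8 vs S1: S8 is worse on time (10.8 vs 8.9), so it does not dominate S1.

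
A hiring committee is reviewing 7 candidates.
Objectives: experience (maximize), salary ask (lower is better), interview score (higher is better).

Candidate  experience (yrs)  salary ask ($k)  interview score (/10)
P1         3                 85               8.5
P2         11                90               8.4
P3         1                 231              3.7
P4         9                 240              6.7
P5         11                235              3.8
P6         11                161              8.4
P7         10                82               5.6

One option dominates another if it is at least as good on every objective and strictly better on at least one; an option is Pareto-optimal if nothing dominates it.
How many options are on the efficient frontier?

P1: not dominated (best interview score).
P2: not dominated.
P3: dominated by P1 (experience 3≥1, salary ask 85≤231, interview score 8.5≥3.7).
P4: dominated by P2 (experience 11≥9, salary ask 90≤240, interview score 8.4≥6.7).
P5: dominated by P2 (experience 11≥11, salary ask 90≤235, interview score 8.4≥3.8).
P6: dominated by P2 (experience 11≥11, salary ask 90≤161, interview score 8.4≥8.4).
P7: not dominated (best salary ask).
Pareto-optimal: P1, P2, P7 → 3.

3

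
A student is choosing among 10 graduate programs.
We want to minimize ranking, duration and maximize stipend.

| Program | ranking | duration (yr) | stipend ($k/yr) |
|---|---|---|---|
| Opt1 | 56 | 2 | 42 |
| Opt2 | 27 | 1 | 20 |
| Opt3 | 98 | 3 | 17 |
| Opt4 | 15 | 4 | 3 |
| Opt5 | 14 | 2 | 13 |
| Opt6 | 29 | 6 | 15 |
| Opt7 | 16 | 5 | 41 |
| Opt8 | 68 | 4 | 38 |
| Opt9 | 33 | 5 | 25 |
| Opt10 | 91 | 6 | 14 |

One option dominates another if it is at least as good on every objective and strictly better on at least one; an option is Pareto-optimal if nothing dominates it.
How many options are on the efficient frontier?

Opt1: not dominated (best stipend).
Opt2: not dominated (best duration).
Opt3: dominated by Opt1 (ranking 56≤98, duration 2≤3, stipend 42≥17).
Opt4: dominated by Opt5 (ranking 14≤15, duration 2≤4, stipend 13≥3).
Opt5: not dominated (best ranking).
Opt6: dominated by Opt2 (ranking 27≤29, duration 1≤6, stipend 20≥15).
Opt7: not dominated.
Opt8: dominated by Opt1 (ranking 56≤68, duration 2≤4, stipend 42≥38).
Opt9: dominated by Opt7 (ranking 16≤33, duration 5≤5, stipend 41≥25).
Opt10: dominated by Opt1 (ranking 56≤91, duration 2≤6, stipend 42≥14).
Pareto-optimal: Opt1, Opt2, Opt5, Opt7 → 4.

4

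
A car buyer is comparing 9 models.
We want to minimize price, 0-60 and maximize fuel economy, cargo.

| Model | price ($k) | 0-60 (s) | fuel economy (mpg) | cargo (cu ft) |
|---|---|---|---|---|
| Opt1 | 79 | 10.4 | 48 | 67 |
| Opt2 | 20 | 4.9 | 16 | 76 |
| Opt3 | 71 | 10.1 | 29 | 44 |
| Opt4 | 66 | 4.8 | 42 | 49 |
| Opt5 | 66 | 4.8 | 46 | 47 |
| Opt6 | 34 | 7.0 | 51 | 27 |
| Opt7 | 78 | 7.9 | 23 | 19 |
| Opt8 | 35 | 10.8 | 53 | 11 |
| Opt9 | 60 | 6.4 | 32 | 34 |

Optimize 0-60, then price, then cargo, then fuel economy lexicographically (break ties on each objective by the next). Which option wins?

Opt4

First minimize 0-60: best is 4.8, kept {Opt4, Opt5}.
Then minimize price: best is 66, kept {Opt4, Opt5}.
Then maximize cargo: best is 49, kept {Opt4}.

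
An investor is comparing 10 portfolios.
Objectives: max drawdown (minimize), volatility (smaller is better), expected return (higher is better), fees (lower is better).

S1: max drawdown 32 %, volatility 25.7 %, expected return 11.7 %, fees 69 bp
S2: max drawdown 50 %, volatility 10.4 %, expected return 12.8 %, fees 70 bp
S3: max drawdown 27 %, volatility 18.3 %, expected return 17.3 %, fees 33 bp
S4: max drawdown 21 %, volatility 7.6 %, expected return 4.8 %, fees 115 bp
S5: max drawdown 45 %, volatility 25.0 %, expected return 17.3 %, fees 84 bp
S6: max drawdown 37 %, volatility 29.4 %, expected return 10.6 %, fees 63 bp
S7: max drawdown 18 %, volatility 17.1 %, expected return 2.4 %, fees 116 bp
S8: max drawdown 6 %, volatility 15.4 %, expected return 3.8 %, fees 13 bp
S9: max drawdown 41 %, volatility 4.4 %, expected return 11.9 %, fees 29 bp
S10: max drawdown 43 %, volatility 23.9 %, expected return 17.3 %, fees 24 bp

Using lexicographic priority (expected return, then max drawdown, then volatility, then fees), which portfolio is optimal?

First maximize expected return: best is 17.3, kept {S3, S5, S10}.
Then minimize max drawdown: best is 27, kept {S3}.

S3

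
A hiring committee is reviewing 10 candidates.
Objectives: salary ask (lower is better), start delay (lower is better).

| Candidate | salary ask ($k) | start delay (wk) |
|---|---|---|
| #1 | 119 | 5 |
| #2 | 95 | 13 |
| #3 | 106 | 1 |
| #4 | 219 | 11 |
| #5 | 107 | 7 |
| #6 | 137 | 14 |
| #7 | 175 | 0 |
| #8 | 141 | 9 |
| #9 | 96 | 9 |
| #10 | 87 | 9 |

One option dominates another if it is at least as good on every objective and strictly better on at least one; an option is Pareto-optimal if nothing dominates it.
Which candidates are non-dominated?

#1: dominated by #3 (salary ask 106≤119, start delay 1≤5).
#2: dominated by #10 (salary ask 87≤95, start delay 9≤13).
#3: not dominated.
#4: dominated by #1 (salary ask 119≤219, start delay 5≤11).
#5: dominated by #3 (salary ask 106≤107, start delay 1≤7).
#6: dominated by #1 (salary ask 119≤137, start delay 5≤14).
#7: not dominated (best start delay).
#8: dominated by #1 (salary ask 119≤141, start delay 5≤9).
#9: dominated by #10 (salary ask 87≤96, start delay 9≤9).
#10: not dominated (best salary ask).

#3, #7, #10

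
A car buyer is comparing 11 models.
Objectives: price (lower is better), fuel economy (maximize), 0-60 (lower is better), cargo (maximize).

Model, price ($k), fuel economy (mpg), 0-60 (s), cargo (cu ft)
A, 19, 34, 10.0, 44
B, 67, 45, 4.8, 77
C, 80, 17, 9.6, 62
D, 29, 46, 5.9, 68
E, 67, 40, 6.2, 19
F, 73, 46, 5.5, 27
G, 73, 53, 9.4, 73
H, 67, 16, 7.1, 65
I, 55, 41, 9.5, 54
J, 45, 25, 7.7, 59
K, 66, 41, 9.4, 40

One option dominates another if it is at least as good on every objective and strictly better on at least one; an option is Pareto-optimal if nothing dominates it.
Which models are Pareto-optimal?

A, B, D, F, G

A: not dominated (best price).
B: not dominated (best 0-60).
C: dominated by B (price 67≤80, fuel economy 45≥17, 0-60 4.8≤9.6, cargo 77≥62).
D: not dominated.
E: dominated by B (price 67≤67, fuel economy 45≥40, 0-60 4.8≤6.2, cargo 77≥19).
F: not dominated.
G: not dominated (best fuel economy).
H: dominated by B (price 67≤67, fuel economy 45≥16, 0-60 4.8≤7.1, cargo 77≥65).
I: dominated by D (price 29≤55, fuel economy 46≥41, 0-60 5.9≤9.5, cargo 68≥54).
J: dominated by D (price 29≤45, fuel economy 46≥25, 0-60 5.9≤7.7, cargo 68≥59).
K: dominated by D (price 29≤66, fuel economy 46≥41, 0-60 5.9≤9.4, cargo 68≥40).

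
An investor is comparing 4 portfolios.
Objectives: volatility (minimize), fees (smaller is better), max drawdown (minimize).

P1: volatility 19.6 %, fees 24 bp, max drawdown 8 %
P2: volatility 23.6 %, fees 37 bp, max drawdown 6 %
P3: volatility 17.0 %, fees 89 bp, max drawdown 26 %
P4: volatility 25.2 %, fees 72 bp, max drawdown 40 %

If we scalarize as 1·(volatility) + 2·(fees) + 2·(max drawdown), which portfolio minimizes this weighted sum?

P1: 1·19.6 + 2·24 + 2·8 = 83.6
P2: 1·23.6 + 2·37 + 2·6 = 109.6
P3: 1·17.0 + 2·89 + 2·26 = 247.0
P4: 1·25.2 + 2·72 + 2·40 = 249.2
Lowest: P1 at 83.6.

P1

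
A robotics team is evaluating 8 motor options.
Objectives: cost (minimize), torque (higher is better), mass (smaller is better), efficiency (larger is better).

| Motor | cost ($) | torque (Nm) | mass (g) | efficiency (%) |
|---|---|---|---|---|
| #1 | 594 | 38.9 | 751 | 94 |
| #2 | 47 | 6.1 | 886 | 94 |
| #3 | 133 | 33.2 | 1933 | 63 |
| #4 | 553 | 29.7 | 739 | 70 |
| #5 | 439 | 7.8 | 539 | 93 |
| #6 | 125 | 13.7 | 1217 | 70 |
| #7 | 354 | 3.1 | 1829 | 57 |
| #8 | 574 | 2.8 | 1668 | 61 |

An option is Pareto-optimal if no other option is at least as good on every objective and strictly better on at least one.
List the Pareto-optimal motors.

#1, #2, #3, #4, #5, #6

#1: not dominated (best torque).
#2: not dominated (best cost).
#3: not dominated.
#4: not dominated.
#5: not dominated (best mass).
#6: not dominated.
#7: dominated by #2 (cost 47≤354, torque 6.1≥3.1, mass 886≤1829, efficiency 94≥57).
#8: dominated by #2 (cost 47≤574, torque 6.1≥2.8, mass 886≤1668, efficiency 94≥61).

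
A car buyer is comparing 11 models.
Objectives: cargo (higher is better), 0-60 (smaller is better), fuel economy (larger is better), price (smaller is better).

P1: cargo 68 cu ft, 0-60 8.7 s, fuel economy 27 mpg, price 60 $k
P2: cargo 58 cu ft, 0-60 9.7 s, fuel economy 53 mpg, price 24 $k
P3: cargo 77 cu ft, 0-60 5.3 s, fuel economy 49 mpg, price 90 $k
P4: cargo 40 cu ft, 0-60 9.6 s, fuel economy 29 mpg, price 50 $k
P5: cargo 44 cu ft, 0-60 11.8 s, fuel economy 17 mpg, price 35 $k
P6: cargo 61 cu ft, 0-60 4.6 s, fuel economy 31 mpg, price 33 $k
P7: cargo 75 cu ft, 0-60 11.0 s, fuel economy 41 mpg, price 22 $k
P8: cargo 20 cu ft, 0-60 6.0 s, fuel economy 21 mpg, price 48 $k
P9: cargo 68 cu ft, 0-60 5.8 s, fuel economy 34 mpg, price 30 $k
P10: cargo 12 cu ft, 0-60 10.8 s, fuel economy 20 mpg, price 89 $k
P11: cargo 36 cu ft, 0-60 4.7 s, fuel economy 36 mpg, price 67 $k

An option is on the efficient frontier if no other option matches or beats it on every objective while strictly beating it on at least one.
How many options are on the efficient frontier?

P1: dominated by P9 (cargo 68≥68, 0-60 5.8≤8.7, fuel economy 34≥27, price 30≤60).
P2: not dominated (best fuel economy).
P3: not dominated (best cargo).
P4: dominated by P6 (cargo 61≥40, 0-60 4.6≤9.6, fuel economy 31≥29, price 33≤50).
P5: dominated by P2 (cargo 58≥44, 0-60 9.7≤11.8, fuel economy 53≥17, price 24≤35).
P6: not dominated (best 0-60).
P7: not dominated (best price).
P8: dominated by P6 (cargo 61≥20, 0-60 4.6≤6.0, fuel economy 31≥21, price 33≤48).
P9: not dominated.
P10: dominated by P1 (cargo 68≥12, 0-60 8.7≤10.8, fuel economy 27≥20, price 60≤89).
P11: not dominated.
Pareto-optimal: P2, P3, P6, P7, P9, P11 → 6.

6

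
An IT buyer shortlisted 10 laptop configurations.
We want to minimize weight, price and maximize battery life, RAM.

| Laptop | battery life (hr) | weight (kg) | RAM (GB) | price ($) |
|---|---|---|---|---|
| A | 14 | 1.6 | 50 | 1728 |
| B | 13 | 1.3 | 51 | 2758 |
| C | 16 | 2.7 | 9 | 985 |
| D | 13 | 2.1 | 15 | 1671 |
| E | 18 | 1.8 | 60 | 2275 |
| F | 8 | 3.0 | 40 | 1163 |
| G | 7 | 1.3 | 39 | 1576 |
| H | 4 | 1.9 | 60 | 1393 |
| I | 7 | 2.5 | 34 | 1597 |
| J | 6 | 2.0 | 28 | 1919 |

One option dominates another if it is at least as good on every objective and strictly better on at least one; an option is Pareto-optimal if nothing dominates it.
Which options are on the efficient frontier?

A, B, C, D, E, F, G, H

A: not dominated.
B: not dominated.
C: not dominated (best price).
D: not dominated.
E: not dominated (best battery life).
F: not dominated.
G: not dominated.
H: not dominated.
I: dominated by G (battery life 7≥7, weight 1.3≤2.5, RAM 39≥34, price 1576≤1597).
J: dominated by A (battery life 14≥6, weight 1.6≤2.0, RAM 50≥28, price 1728≤1919).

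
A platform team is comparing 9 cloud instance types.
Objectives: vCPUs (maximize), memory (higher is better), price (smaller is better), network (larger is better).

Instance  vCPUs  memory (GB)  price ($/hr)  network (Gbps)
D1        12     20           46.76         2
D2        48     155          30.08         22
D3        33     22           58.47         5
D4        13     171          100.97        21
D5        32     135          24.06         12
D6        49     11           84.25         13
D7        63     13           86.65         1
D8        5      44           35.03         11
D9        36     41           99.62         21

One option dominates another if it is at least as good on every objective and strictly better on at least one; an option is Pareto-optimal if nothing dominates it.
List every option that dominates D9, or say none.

D2: vCPUs 48≥36, memory 155≥41, price 30.08≤99.62, network 22≥21 — dominates D9.
Others (D1, D3, D4, D5, D6, D7, D8) are each worse than D9 on at least one objective.

D2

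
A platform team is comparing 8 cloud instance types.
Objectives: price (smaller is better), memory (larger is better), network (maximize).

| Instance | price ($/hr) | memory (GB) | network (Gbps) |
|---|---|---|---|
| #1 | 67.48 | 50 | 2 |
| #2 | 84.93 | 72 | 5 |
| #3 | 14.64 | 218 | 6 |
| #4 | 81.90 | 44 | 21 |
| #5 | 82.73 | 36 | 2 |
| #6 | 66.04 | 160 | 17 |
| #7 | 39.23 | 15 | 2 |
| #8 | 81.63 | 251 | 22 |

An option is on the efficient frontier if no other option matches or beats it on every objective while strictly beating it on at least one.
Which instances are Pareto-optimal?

#3, #6, #8

#1: dominated by #3 (price 14.64≤67.48, memory 218≥50, network 6≥2).
#2: dominated by #3 (price 14.64≤84.93, memory 218≥72, network 6≥5).
#3: not dominated (best price).
#4: dominated by #8 (price 81.63≤81.90, memory 251≥44, network 22≥21).
#5: dominated by #1 (price 67.48≤82.73, memory 50≥36, network 2≥2).
#6: not dominated.
#7: dominated by #3 (price 14.64≤39.23, memory 218≥15, network 6≥2).
#8: not dominated (best memory).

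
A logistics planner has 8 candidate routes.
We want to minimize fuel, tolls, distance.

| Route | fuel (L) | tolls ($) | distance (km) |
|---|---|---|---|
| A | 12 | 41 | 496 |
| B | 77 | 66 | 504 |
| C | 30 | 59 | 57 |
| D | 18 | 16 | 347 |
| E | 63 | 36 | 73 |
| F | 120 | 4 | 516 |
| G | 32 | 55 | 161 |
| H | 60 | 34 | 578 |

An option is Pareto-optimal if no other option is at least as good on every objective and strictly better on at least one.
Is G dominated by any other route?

No

A: worse on distance (496 vs 161).
B: worse on fuel (77 vs 32).
C: worse on tolls (59 vs 55).
D: worse on distance (347 vs 161).
E: worse on fuel (63 vs 32).
F: worse on fuel (120 vs 32).
H: worse on fuel (60 vs 32).
No option is at least as good as G on every objective and strictly better on one.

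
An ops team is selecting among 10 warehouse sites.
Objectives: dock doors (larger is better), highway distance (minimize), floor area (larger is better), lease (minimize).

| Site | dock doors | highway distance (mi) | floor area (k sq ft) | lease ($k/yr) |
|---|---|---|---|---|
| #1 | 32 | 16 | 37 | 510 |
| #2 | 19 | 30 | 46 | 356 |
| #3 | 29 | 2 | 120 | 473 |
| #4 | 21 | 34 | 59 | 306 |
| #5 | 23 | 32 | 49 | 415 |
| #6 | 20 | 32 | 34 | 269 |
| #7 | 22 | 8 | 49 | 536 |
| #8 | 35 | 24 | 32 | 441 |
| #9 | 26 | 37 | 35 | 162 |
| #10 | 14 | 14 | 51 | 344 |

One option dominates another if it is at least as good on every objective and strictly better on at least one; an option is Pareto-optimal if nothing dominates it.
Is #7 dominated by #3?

Yes

#3 vs #7: dock doors 29≥22, highway distance 2≤8, floor area 120≥49, lease 473≤536 — #3 is at least as good on every objective with at least one strict improvement.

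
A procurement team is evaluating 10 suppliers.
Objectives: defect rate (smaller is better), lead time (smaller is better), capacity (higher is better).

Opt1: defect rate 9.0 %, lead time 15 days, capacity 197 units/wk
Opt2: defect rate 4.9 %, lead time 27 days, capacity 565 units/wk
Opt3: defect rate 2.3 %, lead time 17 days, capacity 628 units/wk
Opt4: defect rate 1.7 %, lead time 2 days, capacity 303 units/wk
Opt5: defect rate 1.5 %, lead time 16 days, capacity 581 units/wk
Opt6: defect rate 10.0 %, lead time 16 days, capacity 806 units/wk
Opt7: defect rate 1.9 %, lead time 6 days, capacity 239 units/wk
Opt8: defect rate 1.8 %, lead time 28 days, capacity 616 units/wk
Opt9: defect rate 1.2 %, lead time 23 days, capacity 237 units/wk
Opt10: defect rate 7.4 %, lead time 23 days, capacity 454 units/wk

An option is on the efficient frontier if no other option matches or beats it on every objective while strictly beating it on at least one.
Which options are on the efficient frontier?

Opt3, Opt4, Opt5, Opt6, Opt8, Opt9

Opt1: dominated by Opt4 (defect rate 1.7≤9.0, lead time 2≤15, capacity 303≥197).
Opt2: dominated by Opt3 (defect rate 2.3≤4.9, lead time 17≤27, capacity 628≥565).
Opt3: not dominated.
Opt4: not dominated (best lead time).
Opt5: not dominated.
Opt6: not dominated (best capacity).
Opt7: dominated by Opt4 (defect rate 1.7≤1.9, lead time 2≤6, capacity 303≥239).
Opt8: not dominated.
Opt9: not dominated (best defect rate).
Opt10: dominated by Opt3 (defect rate 2.3≤7.4, lead time 17≤23, capacity 628≥454).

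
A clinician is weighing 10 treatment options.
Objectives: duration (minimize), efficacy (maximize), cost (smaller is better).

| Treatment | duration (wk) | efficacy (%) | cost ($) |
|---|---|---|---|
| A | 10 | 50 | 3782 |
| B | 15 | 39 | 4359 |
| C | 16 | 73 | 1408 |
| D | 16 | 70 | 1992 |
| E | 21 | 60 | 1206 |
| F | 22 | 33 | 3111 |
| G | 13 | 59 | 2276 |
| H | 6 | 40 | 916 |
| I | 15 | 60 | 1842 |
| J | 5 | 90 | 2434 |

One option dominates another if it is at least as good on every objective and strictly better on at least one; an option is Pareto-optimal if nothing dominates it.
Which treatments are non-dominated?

C, E, G, H, I, J

A: dominated by J (duration 5≤10, efficacy 90≥50, cost 2434≤3782).
B: dominated by A (duration 10≤15, efficacy 50≥39, cost 3782≤4359).
C: not dominated.
D: dominated by C (duration 16≤16, efficacy 73≥70, cost 1408≤1992).
E: not dominated.
F: dominated by C (duration 16≤22, efficacy 73≥33, cost 1408≤3111).
G: not dominated.
H: not dominated (best cost).
I: not dominated.
J: not dominated (best duration).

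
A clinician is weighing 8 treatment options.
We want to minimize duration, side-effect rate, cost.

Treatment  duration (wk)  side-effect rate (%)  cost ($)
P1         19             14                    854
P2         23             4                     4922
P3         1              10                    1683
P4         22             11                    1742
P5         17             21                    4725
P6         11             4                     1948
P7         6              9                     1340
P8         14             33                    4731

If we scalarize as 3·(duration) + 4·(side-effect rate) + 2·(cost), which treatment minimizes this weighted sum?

P1

P1: 3·19 + 4·14 + 2·854 = 1821
P2: 3·23 + 4·4 + 2·4922 = 9929
P3: 3·1 + 4·10 + 2·1683 = 3409
P4: 3·22 + 4·11 + 2·1742 = 3594
P5: 3·17 + 4·21 + 2·4725 = 9585
P6: 3·11 + 4·4 + 2·1948 = 3945
P7: 3·6 + 4·9 + 2·1340 = 2734
P8: 3·14 + 4·33 + 2·4731 = 9636
Lowest: P1 at 1821.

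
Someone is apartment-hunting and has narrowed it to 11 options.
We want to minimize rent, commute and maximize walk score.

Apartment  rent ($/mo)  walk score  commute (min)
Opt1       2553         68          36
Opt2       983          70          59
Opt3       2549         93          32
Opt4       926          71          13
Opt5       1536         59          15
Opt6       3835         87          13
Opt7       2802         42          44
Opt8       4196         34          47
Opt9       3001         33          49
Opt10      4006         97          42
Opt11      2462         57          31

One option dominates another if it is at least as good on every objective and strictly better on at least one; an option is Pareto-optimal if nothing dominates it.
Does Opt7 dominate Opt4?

Opt7 vs Opt4: Opt7 is worse on rent (2802 vs 926), so it does not dominate Opt4.

No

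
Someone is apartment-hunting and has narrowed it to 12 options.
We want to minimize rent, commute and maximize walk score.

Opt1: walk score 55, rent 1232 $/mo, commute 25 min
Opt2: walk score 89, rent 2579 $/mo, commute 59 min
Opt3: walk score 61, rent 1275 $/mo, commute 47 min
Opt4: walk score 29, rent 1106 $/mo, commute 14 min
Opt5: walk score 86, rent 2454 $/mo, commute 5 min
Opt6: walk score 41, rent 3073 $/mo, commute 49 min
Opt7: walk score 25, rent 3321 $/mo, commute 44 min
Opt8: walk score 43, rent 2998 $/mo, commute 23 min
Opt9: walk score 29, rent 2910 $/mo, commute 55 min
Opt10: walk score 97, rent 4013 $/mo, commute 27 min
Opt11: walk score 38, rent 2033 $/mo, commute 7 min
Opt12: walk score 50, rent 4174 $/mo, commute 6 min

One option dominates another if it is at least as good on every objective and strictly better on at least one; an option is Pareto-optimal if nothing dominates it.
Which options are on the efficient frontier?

Opt1, Opt2, Opt3, Opt4, Opt5, Opt10, Opt11

Opt1: not dominated.
Opt2: not dominated.
Opt3: not dominated.
Opt4: not dominated (best rent).
Opt5: not dominated (best commute).
Opt6: dominated by Opt1 (walk score 55≥41, rent 1232≤3073, commute 25≤49).
Opt7: dominated by Opt1 (walk score 55≥25, rent 1232≤3321, commute 25≤44).
Opt8: dominated by Opt5 (walk score 86≥43, rent 2454≤2998, commute 5≤23).
Opt9: dominated by Opt1 (walk score 55≥29, rent 1232≤2910, commute 25≤55).
Opt10: not dominated (best walk score).
Opt11: not dominated.
Opt12: dominated by Opt5 (walk score 86≥50, rent 2454≤4174, commute 5≤6).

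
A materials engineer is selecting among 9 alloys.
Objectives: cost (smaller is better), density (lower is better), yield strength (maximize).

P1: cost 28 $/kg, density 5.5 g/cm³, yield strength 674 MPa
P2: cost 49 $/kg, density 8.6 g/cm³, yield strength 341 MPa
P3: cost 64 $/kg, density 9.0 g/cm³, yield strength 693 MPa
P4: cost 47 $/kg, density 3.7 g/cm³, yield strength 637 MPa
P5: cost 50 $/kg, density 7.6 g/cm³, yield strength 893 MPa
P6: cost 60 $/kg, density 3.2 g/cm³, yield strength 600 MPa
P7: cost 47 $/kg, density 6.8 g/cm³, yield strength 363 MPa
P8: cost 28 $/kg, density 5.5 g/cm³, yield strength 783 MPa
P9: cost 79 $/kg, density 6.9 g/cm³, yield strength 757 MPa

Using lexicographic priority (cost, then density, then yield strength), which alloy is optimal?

First minimize cost: best is 28, kept {P1, P8}.
Then minimize density: best is 5.5, kept {P1, P8}.
Then maximize yield strength: best is 783, kept {P8}.

P8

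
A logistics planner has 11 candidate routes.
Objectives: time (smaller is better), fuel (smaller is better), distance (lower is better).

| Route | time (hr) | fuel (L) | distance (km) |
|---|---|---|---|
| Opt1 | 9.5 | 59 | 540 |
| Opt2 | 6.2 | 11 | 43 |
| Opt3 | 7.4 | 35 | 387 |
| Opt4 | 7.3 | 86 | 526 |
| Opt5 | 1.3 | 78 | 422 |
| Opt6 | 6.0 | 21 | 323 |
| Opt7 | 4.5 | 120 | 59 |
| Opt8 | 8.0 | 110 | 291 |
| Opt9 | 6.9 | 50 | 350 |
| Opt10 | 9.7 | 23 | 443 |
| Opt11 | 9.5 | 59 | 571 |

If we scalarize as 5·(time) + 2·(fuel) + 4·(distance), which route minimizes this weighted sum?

Opt1: 5·9.5 + 2·59 + 4·540 = 2325.5
Opt2: 5·6.2 + 2·11 + 4·43 = 225.0
Opt3: 5·7.4 + 2·35 + 4·387 = 1655.0
Opt4: 5·7.3 + 2·86 + 4·526 = 2312.5
Opt5: 5·1.3 + 2·78 + 4·422 = 1850.5
Opt6: 5·6.0 + 2·21 + 4·323 = 1364.0
Opt7: 5·4.5 + 2·120 + 4·59 = 498.5
Opt8: 5·8.0 + 2·110 + 4·291 = 1424.0
Opt9: 5·6.9 + 2·50 + 4·350 = 1534.5
Opt10: 5·9.7 + 2·23 + 4·443 = 1866.5
Opt11: 5·9.5 + 2·59 + 4·571 = 2449.5
Lowest: Opt2 at 225.0.

Opt2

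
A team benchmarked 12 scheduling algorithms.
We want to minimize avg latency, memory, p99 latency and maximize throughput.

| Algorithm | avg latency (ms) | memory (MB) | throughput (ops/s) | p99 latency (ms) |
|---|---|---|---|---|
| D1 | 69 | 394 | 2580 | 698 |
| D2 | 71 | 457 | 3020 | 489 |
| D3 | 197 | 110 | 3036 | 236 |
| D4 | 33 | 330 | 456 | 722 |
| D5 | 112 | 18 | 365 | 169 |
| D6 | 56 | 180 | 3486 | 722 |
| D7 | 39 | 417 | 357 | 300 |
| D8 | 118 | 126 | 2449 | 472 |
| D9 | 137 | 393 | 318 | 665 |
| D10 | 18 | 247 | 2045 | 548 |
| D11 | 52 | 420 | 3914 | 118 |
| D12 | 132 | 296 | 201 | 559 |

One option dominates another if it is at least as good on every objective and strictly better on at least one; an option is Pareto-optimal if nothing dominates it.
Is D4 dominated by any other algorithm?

D10 vs D4: avg latency 18≤33, memory 247≤330, throughput 2045≥456, p99 latency 548≤722 — D10 is at least as good on every objective and strictly better on at least one, so D10 dominates D4.

Yes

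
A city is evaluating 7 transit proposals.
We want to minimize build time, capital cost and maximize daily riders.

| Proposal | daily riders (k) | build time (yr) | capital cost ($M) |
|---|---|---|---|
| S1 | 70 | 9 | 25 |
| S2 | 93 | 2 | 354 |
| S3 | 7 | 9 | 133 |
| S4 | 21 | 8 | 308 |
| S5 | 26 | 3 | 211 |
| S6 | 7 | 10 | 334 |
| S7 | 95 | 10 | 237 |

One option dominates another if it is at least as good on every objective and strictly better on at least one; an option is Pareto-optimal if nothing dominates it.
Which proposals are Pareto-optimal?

S1: not dominated (best capital cost).
S2: not dominated (best build time).
S3: dominated by S1 (daily riders 70≥7, build time 9≤9, capital cost 25≤133).
S4: dominated by S5 (daily riders 26≥21, build time 3≤8, capital cost 211≤308).
S5: not dominated.
S6: dominated by S1 (daily riders 70≥7, build time 9≤10, capital cost 25≤334).
S7: not dominated (best daily riders).

S1, S2, S5, S7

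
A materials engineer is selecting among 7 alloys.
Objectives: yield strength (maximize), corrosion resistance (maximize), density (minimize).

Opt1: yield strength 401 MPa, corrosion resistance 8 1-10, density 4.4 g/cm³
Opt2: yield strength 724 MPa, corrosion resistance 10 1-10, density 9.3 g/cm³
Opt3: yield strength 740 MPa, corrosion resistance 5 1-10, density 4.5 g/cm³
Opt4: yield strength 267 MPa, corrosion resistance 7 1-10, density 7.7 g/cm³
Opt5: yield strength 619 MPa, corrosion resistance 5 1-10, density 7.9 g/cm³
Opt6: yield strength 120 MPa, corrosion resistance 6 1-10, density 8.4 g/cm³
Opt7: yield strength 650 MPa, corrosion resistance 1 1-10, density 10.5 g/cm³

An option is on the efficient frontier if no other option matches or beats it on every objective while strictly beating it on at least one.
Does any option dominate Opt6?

Yes

Opt1 vs Opt6: yield strength 401≥120, corrosion resistance 8≥6, density 4.4≤8.4 — Opt1 is at least as good on every objective and strictly better on at least one, so Opt1 dominates Opt6.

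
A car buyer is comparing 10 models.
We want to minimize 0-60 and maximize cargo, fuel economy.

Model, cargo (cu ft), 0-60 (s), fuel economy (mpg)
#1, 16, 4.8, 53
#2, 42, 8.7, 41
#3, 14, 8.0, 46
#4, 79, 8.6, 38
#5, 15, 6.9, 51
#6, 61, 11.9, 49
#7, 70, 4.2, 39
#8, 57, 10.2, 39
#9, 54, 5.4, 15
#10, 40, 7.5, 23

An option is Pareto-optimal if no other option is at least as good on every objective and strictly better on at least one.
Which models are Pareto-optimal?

#1, #2, #4, #6, #7

#1: not dominated (best fuel economy).
#2: not dominated.
#3: dominated by #1 (cargo 16≥14, 0-60 4.8≤8.0, fuel economy 53≥46).
#4: not dominated (best cargo).
#5: dominated by #1 (cargo 16≥15, 0-60 4.8≤6.9, fuel economy 53≥51).
#6: not dominated.
#7: not dominated (best 0-60).
#8: dominated by #7 (cargo 70≥57, 0-60 4.2≤10.2, fuel economy 39≥39).
#9: dominated by #7 (cargo 70≥54, 0-60 4.2≤5.4, fuel economy 39≥15).
#10: dominated by #7 (cargo 70≥40, 0-60 4.2≤7.5, fuel economy 39≥23).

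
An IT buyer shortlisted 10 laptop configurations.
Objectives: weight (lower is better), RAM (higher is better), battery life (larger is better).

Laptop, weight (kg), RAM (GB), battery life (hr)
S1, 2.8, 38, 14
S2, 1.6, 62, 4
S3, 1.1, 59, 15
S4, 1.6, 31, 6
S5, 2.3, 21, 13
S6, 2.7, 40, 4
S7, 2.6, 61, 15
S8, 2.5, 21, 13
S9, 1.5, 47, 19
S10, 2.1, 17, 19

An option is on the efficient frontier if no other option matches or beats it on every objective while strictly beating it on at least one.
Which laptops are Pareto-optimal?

S1: dominated by S3 (weight 1.1≤2.8, RAM 59≥38, battery life 15≥14).
S2: not dominated (best RAM).
S3: not dominated (best weight).
S4: dominated by S3 (weight 1.1≤1.6, RAM 59≥31, battery life 15≥6).
S5: dominated by S3 (weight 1.1≤2.3, RAM 59≥21, battery life 15≥13).
S6: dominated by S2 (weight 1.6≤2.7, RAM 62≥40, battery life 4≥4).
S7: not dominated.
S8: dominated by S3 (weight 1.1≤2.5, RAM 59≥21, battery life 15≥13).
S9: not dominated.
S10: dominated by S9 (weight 1.5≤2.1, RAM 47≥17, battery life 19≥19).

S2, S3, S7, S9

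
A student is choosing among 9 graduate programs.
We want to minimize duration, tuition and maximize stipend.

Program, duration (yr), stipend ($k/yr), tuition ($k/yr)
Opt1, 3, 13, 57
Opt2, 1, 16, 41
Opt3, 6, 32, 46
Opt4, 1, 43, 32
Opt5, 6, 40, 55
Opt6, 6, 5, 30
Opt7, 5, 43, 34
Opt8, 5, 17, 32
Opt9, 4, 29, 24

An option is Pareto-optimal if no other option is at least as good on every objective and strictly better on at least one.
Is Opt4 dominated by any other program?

Opt1: worse on duration (3 vs 1).
Opt2: worse on stipend (16 vs 43).
Opt3: worse on duration (6 vs 1).
Opt5: worse on duration (6 vs 1).
Opt6: worse on duration (6 vs 1).
Opt7: worse on duration (5 vs 1).
Opt8: worse on duration (5 vs 1).
Opt9: worse on duration (4 vs 1).
No option is at least as good as Opt4 on every objective and strictly better on one.

No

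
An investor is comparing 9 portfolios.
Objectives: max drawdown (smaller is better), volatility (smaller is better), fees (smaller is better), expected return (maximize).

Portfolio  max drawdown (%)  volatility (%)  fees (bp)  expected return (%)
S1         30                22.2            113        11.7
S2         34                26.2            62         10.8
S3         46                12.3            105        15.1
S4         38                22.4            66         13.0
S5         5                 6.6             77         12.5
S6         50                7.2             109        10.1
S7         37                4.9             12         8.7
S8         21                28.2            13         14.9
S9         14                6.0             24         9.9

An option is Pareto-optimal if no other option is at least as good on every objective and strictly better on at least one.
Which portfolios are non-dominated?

S1: dominated by S5 (max drawdown 5≤30, volatility 6.6≤22.2, fees 77≤113, expected return 12.5≥11.7).
S2: not dominated.
S3: not dominated (best expected return).
S4: not dominated.
S5: not dominated (best max drawdown).
S6: dominated by S5 (max drawdown 5≤50, volatility 6.6≤7.2, fees 77≤109, expected return 12.5≥10.1).
S7: not dominated (best volatility).
S8: not dominated.
S9: not dominated.

S2, S3, S4, S5, S7, S8, S9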